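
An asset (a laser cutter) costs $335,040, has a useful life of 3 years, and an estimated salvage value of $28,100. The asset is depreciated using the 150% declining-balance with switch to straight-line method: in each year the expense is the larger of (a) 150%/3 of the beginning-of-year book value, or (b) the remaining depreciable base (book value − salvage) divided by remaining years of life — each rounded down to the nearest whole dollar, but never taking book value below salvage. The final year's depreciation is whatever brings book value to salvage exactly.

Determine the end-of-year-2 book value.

$83,760

Depreciable base = $335,040 − $28,100 = $306,940.
Year 1: DB = ⌊$335,040 × 150%/3⌋ = $167,520; SL = ⌊$306,940/3⌋ = $102,313 → take DB $167,520. Book value $167,520.
Year 2: DB = ⌊$167,520 × 150%/3⌋ = $83,760; SL = ⌊$139,420/2⌋ = $69,710 → take DB $83,760. Book value $83,760.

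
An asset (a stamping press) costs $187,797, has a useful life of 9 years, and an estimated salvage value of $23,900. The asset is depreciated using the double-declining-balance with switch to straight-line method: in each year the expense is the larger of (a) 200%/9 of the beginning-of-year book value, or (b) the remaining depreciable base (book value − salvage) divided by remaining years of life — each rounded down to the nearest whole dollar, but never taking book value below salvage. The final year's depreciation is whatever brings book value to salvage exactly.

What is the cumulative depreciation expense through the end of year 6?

Depreciable base = $187,797 − $23,900 = $163,897.
Year 1: DB = ⌊$187,797 × 200%/9⌋ = $41,732; SL = ⌊$163,897/9⌋ = $18,210 → take DB $41,732. Book value $146,065.
Year 2: DB = ⌊$146,065 × 200%/9⌋ = $32,458; SL = ⌊$122,165/8⌋ = $15,270 → take DB $32,458. Book value $113,607.
Year 3: DB = ⌊$113,607 × 200%/9⌋ = $25,246; SL = ⌊$89,707/7⌋ = $12,815 → take DB $25,246. Book value $88,361.
Year 4: DB = ⌊$88,361 × 200%/9⌋ = $19,635; SL = ⌊$64,461/6⌋ = $10,743 → take DB $19,635. Book value $68,726.
Year 5: DB = ⌊$68,726 × 200%/9⌋ = $15,272; SL = ⌊$44,826/5⌋ = $8,965 → take DB $15,272. Book value $53,454.
Year 6: DB = ⌊$53,454 × 200%/9⌋ = $11,878; SL = ⌊$29,554/4⌋ = $7,388 → take DB $11,878. Book value $41,576.
Accumulated through year 6 = $187,797 − $41,576 = $146,221.

$146,221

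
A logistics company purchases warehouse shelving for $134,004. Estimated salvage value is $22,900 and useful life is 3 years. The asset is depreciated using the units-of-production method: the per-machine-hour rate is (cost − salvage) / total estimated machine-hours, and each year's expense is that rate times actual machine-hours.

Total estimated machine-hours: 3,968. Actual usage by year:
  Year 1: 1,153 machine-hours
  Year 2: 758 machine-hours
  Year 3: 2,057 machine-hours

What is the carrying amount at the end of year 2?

$80,496

Depreciable base = $134,004 − $22,900 = $111,104.
Rate = $111,104 / 3,968 machine-hours = $28 per machine-hour.
Year 1: 1,153 × $28 = $32,284. Book value $101,720.
Year 2: 758 × $28 = $21,224. Book value $80,496.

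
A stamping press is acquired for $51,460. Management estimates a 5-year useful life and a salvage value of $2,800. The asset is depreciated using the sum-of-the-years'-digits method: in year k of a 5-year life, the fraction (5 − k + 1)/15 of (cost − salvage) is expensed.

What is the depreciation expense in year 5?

$3,244

Depreciable base = $51,460 − $2,800 = $48,660.
Sum of the years' digits = 5+4+3+2+1 = 15.
Year 1: $48,660 × 5/15 = $16,220. Book value $35,240.
Year 2: $48,660 × 4/15 = $12,976. Book value $22,264.
Year 3: $48,660 × 3/15 = $9,732. Book value $12,532.
Year 4: $48,660 × 2/15 = $6,488. Book value $6,044.
Year 5: $48,660 × 1/15 = $3,244. Book value $2,800.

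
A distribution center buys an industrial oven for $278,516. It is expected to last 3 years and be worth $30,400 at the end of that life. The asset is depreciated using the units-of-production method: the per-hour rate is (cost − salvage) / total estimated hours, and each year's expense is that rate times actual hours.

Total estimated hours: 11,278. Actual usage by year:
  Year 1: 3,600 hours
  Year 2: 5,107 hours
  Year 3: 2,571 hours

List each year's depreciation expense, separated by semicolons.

Depreciable base = $278,516 − $30,400 = $248,116.
Rate = $248,116 / 11,278 hours = $22 per hour.
Year 1: 3,600 × $22 = $79,200. Book value $199,316.
Year 2: 5,107 × $22 = $112,354. Book value $86,962.
Year 3: 2,571 × $22 = $56,562. Book value $30,400.

$79,200; $112,354; $56,562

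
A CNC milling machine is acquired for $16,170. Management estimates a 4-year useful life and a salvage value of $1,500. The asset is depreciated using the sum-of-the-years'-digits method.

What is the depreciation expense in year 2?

Depreciable base = $16,170 − $1,500 = $14,670.
Sum of the years' digits = 4+3+2+1 = 10.
Year 1: $14,670 × 4/10 = $5,868. Book value $10,302.
Year 2: $14,670 × 3/10 = $4,401. Book value $5,901.

$4,401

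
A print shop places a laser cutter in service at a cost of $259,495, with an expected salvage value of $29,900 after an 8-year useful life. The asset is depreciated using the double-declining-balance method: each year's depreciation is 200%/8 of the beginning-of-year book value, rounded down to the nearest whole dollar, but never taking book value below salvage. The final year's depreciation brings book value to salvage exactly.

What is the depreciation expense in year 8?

Depreciable base = $259,495 − $29,900 = $229,595.
Year 1: ⌊$259,495 × 200%/8⌋ = $64,873. Book value $194,622.
Year 2: ⌊$194,622 × 200%/8⌋ = $48,655. Book value $145,967.
Year 3: ⌊$145,967 × 200%/8⌋ = $36,491. Book value $109,476.
Year 4: ⌊$109,476 × 200%/8⌋ = $27,369. Book value $82,107.
Year 5: ⌊$82,107 × 200%/8⌋ = $20,526. Book value $61,581.
Year 6: ⌊$61,581 × 200%/8⌋ = $15,395. Book value $46,186.
Year 7: ⌊$46,186 × 200%/8⌋ = $11,546. Book value $34,640.
Year 8 (final): $34,640 − $29,900 = $4,740. Book value $29,900.

$4,740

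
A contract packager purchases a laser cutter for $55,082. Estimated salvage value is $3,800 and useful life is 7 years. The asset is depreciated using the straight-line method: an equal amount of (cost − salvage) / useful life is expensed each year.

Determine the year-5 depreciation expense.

$7,326

Depreciable base = $55,082 − $3,800 = $51,282.
Annual expense = $51,282 / 7 = $7,326.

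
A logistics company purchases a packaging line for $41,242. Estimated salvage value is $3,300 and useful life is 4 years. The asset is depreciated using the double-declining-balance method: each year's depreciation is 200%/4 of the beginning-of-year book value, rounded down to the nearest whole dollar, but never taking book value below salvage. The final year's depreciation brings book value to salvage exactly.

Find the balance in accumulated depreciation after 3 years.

Depreciable base = $41,242 − $3,300 = $37,942.
Year 1: ⌊$41,242 × 200%/4⌋ = $20,621. Book value $20,621.
Year 2: ⌊$20,621 × 200%/4⌋ = $10,310. Book value $10,311.
Year 3: ⌊$10,311 × 200%/4⌋ = $5,155. Book value $5,156.
Accumulated through year 3 = $41,242 − $5,156 = $36,086.

$36,086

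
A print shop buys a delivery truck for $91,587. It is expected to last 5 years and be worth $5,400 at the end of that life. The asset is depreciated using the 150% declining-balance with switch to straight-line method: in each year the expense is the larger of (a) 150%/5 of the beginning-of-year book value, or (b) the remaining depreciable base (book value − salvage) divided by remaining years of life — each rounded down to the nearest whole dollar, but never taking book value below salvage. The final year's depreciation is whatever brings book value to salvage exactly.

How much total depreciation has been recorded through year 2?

Depreciable base = $91,587 − $5,400 = $86,187.
Year 1: DB = ⌊$91,587 × 150%/5⌋ = $27,476; SL = ⌊$86,187/5⌋ = $17,237 → take DB $27,476. Book value $64,111.
Year 2: DB = ⌊$64,111 × 150%/5⌋ = $19,233; SL = ⌊$58,711/4⌋ = $14,677 → take DB $19,233. Book value $44,878.
Accumulated through year 2 = $91,587 − $44,878 = $46,709.

$46,709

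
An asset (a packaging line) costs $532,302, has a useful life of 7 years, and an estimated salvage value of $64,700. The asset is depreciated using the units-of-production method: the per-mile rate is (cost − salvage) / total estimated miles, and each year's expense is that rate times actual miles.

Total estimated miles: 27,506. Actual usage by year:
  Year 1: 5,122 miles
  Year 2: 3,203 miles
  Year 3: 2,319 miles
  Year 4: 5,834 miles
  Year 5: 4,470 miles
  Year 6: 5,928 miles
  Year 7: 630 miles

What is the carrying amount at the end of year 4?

$252,176

Depreciable base = $532,302 − $64,700 = $467,602.
Rate = $467,602 / 27,506 miles = $17 per mile.
Year 1: 5,122 × $17 = $87,074. Book value $445,228.
Year 2: 3,203 × $17 = $54,451. Book value $390,777.
Year 3: 2,319 × $17 = $39,423. Book value $351,354.
Year 4: 5,834 × $17 = $99,178. Book value $252,176.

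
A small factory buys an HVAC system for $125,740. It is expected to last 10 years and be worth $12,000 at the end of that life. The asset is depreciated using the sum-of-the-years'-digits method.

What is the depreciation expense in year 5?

$12,408

Depreciable base = $125,740 − $12,000 = $113,740.
Sum of the years' digits = 10+9+8+7+6+5+4+3+2+1 = 55.
Year 1: $113,740 × 10/55 = $20,680. Book value $105,060.
Year 2: $113,740 × 9/55 = $18,612. Book value $86,448.
Year 3: $113,740 × 8/55 = $16,544. Book value $69,904.
Year 4: $113,740 × 7/55 = $14,476. Book value $55,428.
Year 5: $113,740 × 6/55 = $12,408. Book value $43,020.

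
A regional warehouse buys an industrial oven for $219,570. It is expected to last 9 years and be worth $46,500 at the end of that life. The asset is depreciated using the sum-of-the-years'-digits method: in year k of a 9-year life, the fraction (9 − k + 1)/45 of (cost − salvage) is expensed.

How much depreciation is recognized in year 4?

Depreciable base = $219,570 − $46,500 = $173,070.
Sum of the years' digits = 9+8+7+6+5+4+3+2+1 = 45.
Year 1: $173,070 × 9/45 = $34,614. Book value $184,956.
Year 2: $173,070 × 8/45 = $30,768. Book value $154,188.
Year 3: $173,070 × 7/45 = $26,922. Book value $127,266.
Year 4: $173,070 × 6/45 = $23,076. Book value $104,190.

$23,076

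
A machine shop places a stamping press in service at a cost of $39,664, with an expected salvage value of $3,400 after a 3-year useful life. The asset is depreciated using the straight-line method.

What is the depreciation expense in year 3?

$12,088

Depreciable base = $39,664 − $3,400 = $36,264.
Annual expense = $36,264 / 3 = $12,088.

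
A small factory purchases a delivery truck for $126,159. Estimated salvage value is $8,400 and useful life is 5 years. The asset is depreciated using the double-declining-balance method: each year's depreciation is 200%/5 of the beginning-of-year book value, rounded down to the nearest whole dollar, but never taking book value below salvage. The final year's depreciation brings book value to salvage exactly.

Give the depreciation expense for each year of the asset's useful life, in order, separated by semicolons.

Depreciable base = $126,159 − $8,400 = $117,759.
Year 1: ⌊$126,159 × 200%/5⌋ = $50,463. Book value $75,696.
Year 2: ⌊$75,696 × 200%/5⌋ = $30,278. Book value $45,418.
Year 3: ⌊$45,418 × 200%/5⌋ = $18,167. Book value $27,251.
Year 4: ⌊$27,251 × 200%/5⌋ = $10,900. Book value $16,351.
Year 5 (final): $16,351 − $8,400 = $7,951. Book value $8,400.

$50,463; $30,278; $18,167; $10,900; $7,951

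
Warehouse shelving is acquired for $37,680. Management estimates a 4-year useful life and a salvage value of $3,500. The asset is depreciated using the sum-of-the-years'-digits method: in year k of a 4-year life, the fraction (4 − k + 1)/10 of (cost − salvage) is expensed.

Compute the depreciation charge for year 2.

Depreciable base = $37,680 − $3,500 = $34,180.
Sum of the years' digits = 4+3+2+1 = 10.
Year 1: $34,180 × 4/10 = $13,672. Book value $24,008.
Year 2: $34,180 × 3/10 = $10,254. Book value $13,754.

$10,254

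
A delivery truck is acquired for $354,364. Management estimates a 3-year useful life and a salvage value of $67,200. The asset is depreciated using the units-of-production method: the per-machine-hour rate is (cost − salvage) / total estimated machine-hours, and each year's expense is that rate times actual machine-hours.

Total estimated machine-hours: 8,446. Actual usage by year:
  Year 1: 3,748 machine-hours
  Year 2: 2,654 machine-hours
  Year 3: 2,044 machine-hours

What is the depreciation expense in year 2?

$90,236

Depreciable base = $354,364 − $67,200 = $287,164.
Rate = $287,164 / 8,446 machine-hours = $34 per machine-hour.
Year 1: 3,748 × $34 = $127,432. Book value $226,932.
Year 2: 2,654 × $34 = $90,236. Book value $136,696.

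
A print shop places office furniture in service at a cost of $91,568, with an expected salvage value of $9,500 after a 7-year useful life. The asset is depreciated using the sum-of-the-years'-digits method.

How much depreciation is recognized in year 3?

$14,655

Depreciable base = $91,568 − $9,500 = $82,068.
Sum of the years' digits = 7+6+5+4+3+2+1 = 28.
Year 1: $82,068 × 7/28 = $20,517. Book value $71,051.
Year 2: $82,068 × 6/28 = $17,586. Book value $53,465.
Year 3: $82,068 × 5/28 = $14,655. Book value $38,810.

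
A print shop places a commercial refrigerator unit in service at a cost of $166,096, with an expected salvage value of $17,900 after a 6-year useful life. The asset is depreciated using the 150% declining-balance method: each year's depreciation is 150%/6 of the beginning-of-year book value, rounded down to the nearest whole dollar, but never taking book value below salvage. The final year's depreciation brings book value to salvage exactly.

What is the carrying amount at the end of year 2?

$93,429

Depreciable base = $166,096 − $17,900 = $148,196.
Year 1: ⌊$166,096 × 150%/6⌋ = $41,524. Book value $124,572.
Year 2: ⌊$124,572 × 150%/6⌋ = $31,143. Book value $93,429.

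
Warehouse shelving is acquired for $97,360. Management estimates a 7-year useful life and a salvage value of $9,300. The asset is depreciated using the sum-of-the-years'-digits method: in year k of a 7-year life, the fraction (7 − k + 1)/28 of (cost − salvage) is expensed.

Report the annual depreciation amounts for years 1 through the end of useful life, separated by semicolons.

Depreciable base = $97,360 − $9,300 = $88,060.
Sum of the years' digits = 7+6+5+4+3+2+1 = 28.
Year 1: $88,060 × 7/28 = $22,015. Book value $75,345.
Year 2: $88,060 × 6/28 = $18,870. Book value $56,475.
Year 3: $88,060 × 5/28 = $15,725. Book value $40,750.
Year 4: $88,060 × 4/28 = $12,580. Book value $28,170.
Year 5: $88,060 × 3/28 = $9,435. Book value $18,735.
Year 6: $88,060 × 2/28 = $6,290. Book value $12,445.
Year 7: $88,060 × 1/28 = $3,145. Book value $9,300.

$22,015; $18,870; $15,725; $12,580; $9,435; $6,290; $3,145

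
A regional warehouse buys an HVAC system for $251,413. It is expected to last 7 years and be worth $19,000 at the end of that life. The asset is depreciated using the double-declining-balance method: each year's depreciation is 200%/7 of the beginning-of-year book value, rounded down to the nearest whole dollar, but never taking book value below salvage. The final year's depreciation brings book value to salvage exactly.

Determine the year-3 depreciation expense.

Depreciable base = $251,413 − $19,000 = $232,413.
Year 1: ⌊$251,413 × 200%/7⌋ = $71,832. Book value $179,581.
Year 2: ⌊$179,581 × 200%/7⌋ = $51,308. Book value $128,273.
Year 3: ⌊$128,273 × 200%/7⌋ = $36,649. Book value $91,624.

$36,649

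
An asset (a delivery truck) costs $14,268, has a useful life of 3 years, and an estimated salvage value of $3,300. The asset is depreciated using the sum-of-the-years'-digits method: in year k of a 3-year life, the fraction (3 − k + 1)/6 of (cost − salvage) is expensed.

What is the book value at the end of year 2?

Depreciable base = $14,268 − $3,300 = $10,968.
Sum of the years' digits = 3+2+1 = 6.
Year 1: $10,968 × 3/6 = $5,484. Book value $8,784.
Year 2: $10,968 × 2/6 = $3,656. Book value $5,128.

$5,128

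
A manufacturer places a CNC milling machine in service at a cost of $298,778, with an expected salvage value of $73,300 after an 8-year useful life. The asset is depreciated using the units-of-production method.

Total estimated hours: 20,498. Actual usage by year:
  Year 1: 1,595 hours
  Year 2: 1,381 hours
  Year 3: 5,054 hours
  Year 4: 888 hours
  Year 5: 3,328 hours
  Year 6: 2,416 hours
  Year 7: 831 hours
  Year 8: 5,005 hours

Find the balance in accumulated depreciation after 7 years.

Depreciable base = $298,778 − $73,300 = $225,478.
Rate = $225,478 / 20,498 hours = $11 per hour.
Year 1: 1,595 × $11 = $17,545. Book value $281,233.
Year 2: 1,381 × $11 = $15,191. Book value $266,042.
Year 3: 5,054 × $11 = $55,594. Book value $210,448.
Year 4: 888 × $11 = $9,768. Book value $200,680.
Year 5: 3,328 × $11 = $36,608. Book value $164,072.
Year 6: 2,416 × $11 = $26,576. Book value $137,496.
Year 7: 831 × $11 = $9,141. Book value $128,355.
Accumulated through year 7 = $298,778 − $128,355 = $170,423.

$170,423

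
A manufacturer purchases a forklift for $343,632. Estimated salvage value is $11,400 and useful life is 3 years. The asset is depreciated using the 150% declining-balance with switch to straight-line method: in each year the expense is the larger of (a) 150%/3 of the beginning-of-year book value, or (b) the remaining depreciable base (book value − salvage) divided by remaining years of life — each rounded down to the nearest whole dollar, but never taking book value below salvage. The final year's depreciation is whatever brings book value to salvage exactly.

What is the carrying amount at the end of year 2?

$85,908

Depreciable base = $343,632 − $11,400 = $332,232.
Year 1: DB = ⌊$343,632 × 150%/3⌋ = $171,816; SL = ⌊$332,232/3⌋ = $110,744 → take DB $171,816. Book value $171,816.
Year 2: DB = ⌊$171,816 × 150%/3⌋ = $85,908; SL = ⌊$160,416/2⌋ = $80,208 → take DB $85,908. Book value $85,908.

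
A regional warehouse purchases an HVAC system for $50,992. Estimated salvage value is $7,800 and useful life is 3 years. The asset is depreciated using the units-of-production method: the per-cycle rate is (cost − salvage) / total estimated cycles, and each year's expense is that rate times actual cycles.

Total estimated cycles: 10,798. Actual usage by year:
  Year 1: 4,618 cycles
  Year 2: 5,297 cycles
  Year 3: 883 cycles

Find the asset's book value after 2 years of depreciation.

$11,332

Depreciable base = $50,992 − $7,800 = $43,192.
Rate = $43,192 / 10,798 cycles = $4 per cycle.
Year 1: 4,618 × $4 = $18,472. Book value $32,520.
Year 2: 5,297 × $4 = $21,188. Book value $11,332.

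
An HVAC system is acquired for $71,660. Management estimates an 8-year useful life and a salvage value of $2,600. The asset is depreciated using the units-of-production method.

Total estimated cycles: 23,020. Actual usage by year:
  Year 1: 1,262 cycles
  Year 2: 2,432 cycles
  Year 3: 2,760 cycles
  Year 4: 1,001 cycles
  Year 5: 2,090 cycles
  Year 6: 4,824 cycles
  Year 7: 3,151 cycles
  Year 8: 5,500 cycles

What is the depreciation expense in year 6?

$14,472

Depreciable base = $71,660 − $2,600 = $69,060.
Rate = $69,060 / 23,020 cycles = $3 per cycle.
Year 1: 1,262 × $3 = $3,786. Book value $67,874.
Year 2: 2,432 × $3 = $7,296. Book value $60,578.
Year 3: 2,760 × $3 = $8,280. Book value $52,298.
Year 4: 1,001 × $3 = $3,003. Book value $49,295.
Year 5: 2,090 × $3 = $6,270. Book value $43,025.
Year 6: 4,824 × $3 = $14,472. Book value $28,553.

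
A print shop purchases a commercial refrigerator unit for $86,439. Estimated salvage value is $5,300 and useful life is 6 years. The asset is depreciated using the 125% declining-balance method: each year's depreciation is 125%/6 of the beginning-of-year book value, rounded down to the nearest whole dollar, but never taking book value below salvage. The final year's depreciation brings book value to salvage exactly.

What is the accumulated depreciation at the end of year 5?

$59,558

Depreciable base = $86,439 − $5,300 = $81,139.
Year 1: ⌊$86,439 × 125%/6⌋ = $18,008. Book value $68,431.
Year 2: ⌊$68,431 × 125%/6⌋ = $14,256. Book value $54,175.
Year 3: ⌊$54,175 × 125%/6⌋ = $11,286. Book value $42,889.
Year 4: ⌊$42,889 × 125%/6⌋ = $8,935. Book value $33,954.
Year 5: ⌊$33,954 × 125%/6⌋ = $7,073. Book value $26,881.
Accumulated through year 5 = $86,439 − $26,881 = $59,558.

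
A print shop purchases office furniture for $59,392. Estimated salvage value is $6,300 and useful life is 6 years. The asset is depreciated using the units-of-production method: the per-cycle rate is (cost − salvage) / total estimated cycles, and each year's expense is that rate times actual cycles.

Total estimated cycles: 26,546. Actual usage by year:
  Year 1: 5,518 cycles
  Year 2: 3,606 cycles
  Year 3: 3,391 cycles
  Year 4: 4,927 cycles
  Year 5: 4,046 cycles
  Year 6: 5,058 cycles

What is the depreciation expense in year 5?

$8,092

Depreciable base = $59,392 − $6,300 = $53,092.
Rate = $53,092 / 26,546 cycles = $2 per cycle.
Year 1: 5,518 × $2 = $11,036. Book value $48,356.
Year 2: 3,606 × $2 = $7,212. Book value $41,144.
Year 3: 3,391 × $2 = $6,782. Book value $34,362.
Year 4: 4,927 × $2 = $9,854. Book value $24,508.
Year 5: 4,046 × $2 = $8,092. Book value $16,416.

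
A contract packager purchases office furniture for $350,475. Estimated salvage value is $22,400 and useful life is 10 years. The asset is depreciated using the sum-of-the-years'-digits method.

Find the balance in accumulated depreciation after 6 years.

$268,425

Depreciable base = $350,475 − $22,400 = $328,075.
Sum of the years' digits = 10+9+8+7+6+5+4+3+2+1 = 55.
Year 1: $328,075 × 10/55 = $59,650. Book value $290,825.
Year 2: $328,075 × 9/55 = $53,685. Book value $237,140.
Year 3: $328,075 × 8/55 = $47,720. Book value $189,420.
Year 4: $328,075 × 7/55 = $41,755. Book value $147,665.
Year 5: $328,075 × 6/55 = $35,790. Book value $111,875.
Year 6: $328,075 × 5/55 = $29,825. Book value $82,050.
Accumulated through year 6 = $350,475 − $82,050 = $268,425.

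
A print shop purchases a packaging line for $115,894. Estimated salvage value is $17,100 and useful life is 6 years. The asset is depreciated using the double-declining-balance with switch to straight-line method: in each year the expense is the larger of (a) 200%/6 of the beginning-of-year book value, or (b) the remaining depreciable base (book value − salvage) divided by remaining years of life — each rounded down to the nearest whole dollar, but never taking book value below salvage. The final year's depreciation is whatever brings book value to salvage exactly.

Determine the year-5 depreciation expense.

$5,794

Depreciable base = $115,894 − $17,100 = $98,794.
Year 1: DB = ⌊$115,894 × 200%/6⌋ = $38,631; SL = ⌊$98,794/6⌋ = $16,465 → take DB $38,631. Book value $77,263.
Year 2: DB = ⌊$77,263 × 200%/6⌋ = $25,754; SL = ⌊$60,163/5⌋ = $12,032 → take DB $25,754. Book value $51,509.
Year 3: DB = ⌊$51,509 × 200%/6⌋ = $17,169; SL = ⌊$34,409/4⌋ = $8,602 → take DB $17,169. Book value $34,340.
Year 4: DB = ⌊$34,340 × 200%/6⌋ = $11,446; SL = ⌊$17,240/3⌋ = $5,746 → take DB $11,446. Book value $22,894.
Year 5: DB = ⌊$22,894 × 200%/6⌋ = $7,631; SL = ⌊$5,794/2⌋ = $2,897 → take DB $7,631, capped at $5,794. Book value $17,100.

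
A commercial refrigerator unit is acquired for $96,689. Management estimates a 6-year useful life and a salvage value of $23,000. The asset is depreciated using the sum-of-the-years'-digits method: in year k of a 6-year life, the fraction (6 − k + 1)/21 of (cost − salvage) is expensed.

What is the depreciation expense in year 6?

$3,509

Depreciable base = $96,689 − $23,000 = $73,689.
Sum of the years' digits = 6+5+4+3+2+1 = 21.
Year 1: $73,689 × 6/21 = $21,054. Book value $75,635.
Year 2: $73,689 × 5/21 = $17,545. Book value $58,090.
Year 3: $73,689 × 4/21 = $14,036. Book value $44,054.
Year 4: $73,689 × 3/21 = $10,527. Book value $33,527.
Year 5: $73,689 × 2/21 = $7,018. Book value $26,509.
Year 6: $73,689 × 1/21 = $3,509. Book value $23,000.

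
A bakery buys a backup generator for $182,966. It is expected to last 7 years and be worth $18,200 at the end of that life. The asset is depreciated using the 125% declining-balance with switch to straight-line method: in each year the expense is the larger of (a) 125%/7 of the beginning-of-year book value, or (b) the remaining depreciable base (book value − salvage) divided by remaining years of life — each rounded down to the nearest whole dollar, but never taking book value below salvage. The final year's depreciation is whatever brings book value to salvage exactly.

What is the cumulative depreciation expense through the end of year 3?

$81,555

Depreciable base = $182,966 − $18,200 = $164,766.
Year 1: DB = ⌊$182,966 × 125%/7⌋ = $32,672; SL = ⌊$164,766/7⌋ = $23,538 → take DB $32,672. Book value $150,294.
Year 2: DB = ⌊$150,294 × 125%/7⌋ = $26,838; SL = ⌊$132,094/6⌋ = $22,015 → take DB $26,838. Book value $123,456.
Year 3: DB = ⌊$123,456 × 125%/7⌋ = $22,045; SL = ⌊$105,256/5⌋ = $21,051 → take DB $22,045. Book value $101,411.
Accumulated through year 3 = $182,966 − $101,411 = $81,555.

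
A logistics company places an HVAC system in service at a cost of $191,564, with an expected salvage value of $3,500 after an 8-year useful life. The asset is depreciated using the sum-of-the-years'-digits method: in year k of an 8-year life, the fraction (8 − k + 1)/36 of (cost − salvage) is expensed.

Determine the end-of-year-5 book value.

$34,844

Depreciable base = $191,564 − $3,500 = $188,064.
Sum of the years' digits = 8+7+6+5+4+3+2+1 = 36.
Year 1: $188,064 × 8/36 = $41,792. Book value $149,772.
Year 2: $188,064 × 7/36 = $36,568. Book value $113,204.
Year 3: $188,064 × 6/36 = $31,344. Book value $81,860.
Year 4: $188,064 × 5/36 = $26,120. Book value $55,740.
Year 5: $188,064 × 4/36 = $20,896. Book value $34,844.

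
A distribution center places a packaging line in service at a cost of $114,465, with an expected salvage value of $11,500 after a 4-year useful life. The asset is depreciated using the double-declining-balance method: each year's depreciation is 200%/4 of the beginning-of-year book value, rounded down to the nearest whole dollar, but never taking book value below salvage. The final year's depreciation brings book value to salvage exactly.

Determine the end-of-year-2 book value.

$28,617

Depreciable base = $114,465 − $11,500 = $102,965.
Year 1: ⌊$114,465 × 200%/4⌋ = $57,232. Book value $57,233.
Year 2: ⌊$57,233 × 200%/4⌋ = $28,616. Book value $28,617.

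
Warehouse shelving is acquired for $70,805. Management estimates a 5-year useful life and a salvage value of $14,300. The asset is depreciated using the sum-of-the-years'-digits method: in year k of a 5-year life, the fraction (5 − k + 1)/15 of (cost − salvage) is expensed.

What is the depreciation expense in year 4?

$7,534

Depreciable base = $70,805 − $14,300 = $56,505.
Sum of the years' digits = 5+4+3+2+1 = 15.
Year 1: $56,505 × 5/15 = $18,835. Book value $51,970.
Year 2: $56,505 × 4/15 = $15,068. Book value $36,902.
Year 3: $56,505 × 3/15 = $11,301. Book value $25,601.
Year 4: $56,505 × 2/15 = $7,534. Book value $18,067.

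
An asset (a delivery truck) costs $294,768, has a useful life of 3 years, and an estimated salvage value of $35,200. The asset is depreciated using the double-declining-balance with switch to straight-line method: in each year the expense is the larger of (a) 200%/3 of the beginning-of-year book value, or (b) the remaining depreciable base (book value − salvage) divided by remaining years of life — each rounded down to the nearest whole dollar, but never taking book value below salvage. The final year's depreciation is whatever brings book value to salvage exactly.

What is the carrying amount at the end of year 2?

Depreciable base = $294,768 − $35,200 = $259,568.
Year 1: DB = ⌊$294,768 × 200%/3⌋ = $196,512; SL = ⌊$259,568/3⌋ = $86,522 → take DB $196,512. Book value $98,256.
Year 2: DB = ⌊$98,256 × 200%/3⌋ = $65,504; SL = ⌊$63,056/2⌋ = $31,528 → take DB $65,504, capped at $63,056. Book value $35,200.

$35,200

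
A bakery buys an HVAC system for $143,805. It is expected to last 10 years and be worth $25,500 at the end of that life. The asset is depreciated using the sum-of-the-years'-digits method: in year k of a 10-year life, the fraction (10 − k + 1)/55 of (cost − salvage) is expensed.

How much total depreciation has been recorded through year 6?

Depreciable base = $143,805 − $25,500 = $118,305.
Sum of the years' digits = 10+9+8+7+6+5+4+3+2+1 = 55.
Year 1: $118,305 × 10/55 = $21,510. Book value $122,295.
Year 2: $118,305 × 9/55 = $19,359. Book value $102,936.
Year 3: $118,305 × 8/55 = $17,208. Book value $85,728.
Year 4: $118,305 × 7/55 = $15,057. Book value $70,671.
Year 5: $118,305 × 6/55 = $12,906. Book value $57,765.
Year 6: $118,305 × 5/55 = $10,755. Book value $47,010.
Accumulated through year 6 = $143,805 − $47,010 = $96,795.

$96,795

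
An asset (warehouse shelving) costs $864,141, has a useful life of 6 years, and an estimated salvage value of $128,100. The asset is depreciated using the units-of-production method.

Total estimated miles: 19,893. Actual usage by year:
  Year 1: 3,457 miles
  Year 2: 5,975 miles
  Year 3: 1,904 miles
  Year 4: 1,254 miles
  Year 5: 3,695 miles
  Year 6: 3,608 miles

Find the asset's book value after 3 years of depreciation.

Depreciable base = $864,141 − $128,100 = $736,041.
Rate = $736,041 / 19,893 miles = $37 per mile.
Year 1: 3,457 × $37 = $127,909. Book value $736,232.
Year 2: 5,975 × $37 = $221,075. Book value $515,157.
Year 3: 1,904 × $37 = $70,448. Book value $444,709.

$444,709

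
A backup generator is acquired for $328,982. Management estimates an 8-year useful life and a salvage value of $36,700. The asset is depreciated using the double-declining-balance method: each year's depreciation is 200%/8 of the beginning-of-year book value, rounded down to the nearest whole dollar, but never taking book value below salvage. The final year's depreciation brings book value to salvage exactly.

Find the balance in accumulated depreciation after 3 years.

$190,192

Depreciable base = $328,982 − $36,700 = $292,282.
Year 1: ⌊$328,982 × 200%/8⌋ = $82,245. Book value $246,737.
Year 2: ⌊$246,737 × 200%/8⌋ = $61,684. Book value $185,053.
Year 3: ⌊$185,053 × 200%/8⌋ = $46,263. Book value $138,790.
Accumulated through year 3 = $328,982 − $138,790 = $190,192.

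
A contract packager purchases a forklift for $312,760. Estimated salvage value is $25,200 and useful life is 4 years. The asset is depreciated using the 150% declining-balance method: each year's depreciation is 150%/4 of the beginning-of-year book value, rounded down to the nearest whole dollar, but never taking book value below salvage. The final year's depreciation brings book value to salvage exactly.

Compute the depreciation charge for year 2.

$73,303

Depreciable base = $312,760 − $25,200 = $287,560.
Year 1: ⌊$312,760 × 150%/4⌋ = $117,285. Book value $195,475.
Year 2: ⌊$195,475 × 150%/4⌋ = $73,303. Book value $122,172.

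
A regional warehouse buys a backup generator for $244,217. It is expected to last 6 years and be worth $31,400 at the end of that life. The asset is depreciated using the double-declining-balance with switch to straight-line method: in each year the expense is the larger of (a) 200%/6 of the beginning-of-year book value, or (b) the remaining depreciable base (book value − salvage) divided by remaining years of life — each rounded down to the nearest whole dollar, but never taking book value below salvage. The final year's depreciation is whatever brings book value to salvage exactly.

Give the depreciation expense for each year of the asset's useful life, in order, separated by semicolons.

Depreciable base = $244,217 − $31,400 = $212,817.
Year 1: DB = ⌊$244,217 × 200%/6⌋ = $81,405; SL = ⌊$212,817/6⌋ = $35,469 → take DB $81,405. Book value $162,812.
Year 2: DB = ⌊$162,812 × 200%/6⌋ = $54,270; SL = ⌊$131,412/5⌋ = $26,282 → take DB $54,270. Book value $108,542.
Year 3: DB = ⌊$108,542 × 200%/6⌋ = $36,180; SL = ⌊$77,142/4⌋ = $19,285 → take DB $36,180. Book value $72,362.
Year 4: DB = ⌊$72,362 × 200%/6⌋ = $24,120; SL = ⌊$40,962/3⌋ = $13,654 → take DB $24,120. Book value $48,242.
Year 5: DB = ⌊$48,242 × 200%/6⌋ = $16,080; SL = ⌊$16,842/2⌋ = $8,421 → take DB $16,080. Book value $32,162.
Year 6 (final): $32,162 − $31,400 = $762. Book value $31,400.

$81,405; $54,270; $36,180; $24,120; $16,080; $762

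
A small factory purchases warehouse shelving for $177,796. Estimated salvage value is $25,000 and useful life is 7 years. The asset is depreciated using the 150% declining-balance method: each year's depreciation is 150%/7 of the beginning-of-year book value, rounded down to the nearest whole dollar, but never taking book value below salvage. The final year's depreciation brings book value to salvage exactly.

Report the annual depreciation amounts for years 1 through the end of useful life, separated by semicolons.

$38,099; $29,935; $23,520; $18,480; $14,520; $11,409; $16,833

Depreciable base = $177,796 − $25,000 = $152,796.
Year 1: ⌊$177,796 × 150%/7⌋ = $38,099. Book value $139,697.
Year 2: ⌊$139,697 × 150%/7⌋ = $29,935. Book value $109,762.
Year 3: ⌊$109,762 × 150%/7⌋ = $23,520. Book value $86,242.
Year 4: ⌊$86,242 × 150%/7⌋ = $18,480. Book value $67,762.
Year 5: ⌊$67,762 × 150%/7⌋ = $14,520. Book value $53,242.
Year 6: ⌊$53,242 × 150%/7⌋ = $11,409. Book value $41,833.
Year 7 (final): $41,833 − $25,000 = $16,833. Book value $25,000.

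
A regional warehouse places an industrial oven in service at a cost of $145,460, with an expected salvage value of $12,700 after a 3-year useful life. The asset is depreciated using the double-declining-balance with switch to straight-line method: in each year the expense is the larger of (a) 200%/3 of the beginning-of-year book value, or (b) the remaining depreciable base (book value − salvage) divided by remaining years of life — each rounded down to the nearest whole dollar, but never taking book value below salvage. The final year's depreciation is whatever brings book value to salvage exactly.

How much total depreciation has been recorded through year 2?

Depreciable base = $145,460 − $12,700 = $132,760.
Year 1: DB = ⌊$145,460 × 200%/3⌋ = $96,973; SL = ⌊$132,760/3⌋ = $44,253 → take DB $96,973. Book value $48,487.
Year 2: DB = ⌊$48,487 × 200%/3⌋ = $32,324; SL = ⌊$35,787/2⌋ = $17,893 → take DB $32,324. Book value $16,163.
Accumulated through year 2 = $145,460 − $16,163 = $129,297.

$129,297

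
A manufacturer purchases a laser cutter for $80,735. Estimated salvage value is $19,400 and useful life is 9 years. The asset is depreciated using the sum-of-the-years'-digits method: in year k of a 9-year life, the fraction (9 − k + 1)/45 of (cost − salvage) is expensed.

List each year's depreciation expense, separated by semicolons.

$12,267; $10,904; $9,541; $8,178; $6,815; $5,452; $4,089; $2,726; $1,363

Depreciable base = $80,735 − $19,400 = $61,335.
Sum of the years' digits = 9+8+7+6+5+4+3+2+1 = 45.
Year 1: $61,335 × 9/45 = $12,267. Book value $68,468.
Year 2: $61,335 × 8/45 = $10,904. Book value $57,564.
Year 3: $61,335 × 7/45 = $9,541. Book value $48,023.
Year 4: $61,335 × 6/45 = $8,178. Book value $39,845.
Year 5: $61,335 × 5/45 = $6,815. Book value $33,030.
Year 6: $61,335 × 4/45 = $5,452. Book value $27,578.
Year 7: $61,335 × 3/45 = $4,089. Book value $23,489.
Year 8: $61,335 × 2/45 = $2,726. Book value $20,763.
Year 9: $61,335 × 1/45 = $1,363. Book value $19,400.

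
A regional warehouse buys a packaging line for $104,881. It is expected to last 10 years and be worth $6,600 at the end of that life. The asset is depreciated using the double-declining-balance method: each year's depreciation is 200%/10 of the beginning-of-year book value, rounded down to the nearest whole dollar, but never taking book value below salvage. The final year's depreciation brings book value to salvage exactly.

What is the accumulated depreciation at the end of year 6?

$77,386

Depreciable base = $104,881 − $6,600 = $98,281.
Year 1: ⌊$104,881 × 200%/10⌋ = $20,976. Book value $83,905.
Year 2: ⌊$83,905 × 200%/10⌋ = $16,781. Book value $67,124.
Year 3: ⌊$67,124 × 200%/10⌋ = $13,424. Book value $53,700.
Year 4: ⌊$53,700 × 200%/10⌋ = $10,740. Book value $42,960.
Year 5: ⌊$42,960 × 200%/10⌋ = $8,592. Book value $34,368.
Year 6: ⌊$34,368 × 200%/10⌋ = $6,873. Book value $27,495.
Accumulated through year 6 = $104,881 − $27,495 = $77,386.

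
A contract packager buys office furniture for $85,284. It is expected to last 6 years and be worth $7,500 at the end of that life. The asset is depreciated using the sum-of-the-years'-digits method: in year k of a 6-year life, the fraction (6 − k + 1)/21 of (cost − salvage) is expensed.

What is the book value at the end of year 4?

Depreciable base = $85,284 − $7,500 = $77,784.
Sum of the years' digits = 6+5+4+3+2+1 = 21.
Year 1: $77,784 × 6/21 = $22,224. Book value $63,060.
Year 2: $77,784 × 5/21 = $18,520. Book value $44,540.
Year 3: $77,784 × 4/21 = $14,816. Book value $29,724.
Year 4: $77,784 × 3/21 = $11,112. Book value $18,612.

$18,612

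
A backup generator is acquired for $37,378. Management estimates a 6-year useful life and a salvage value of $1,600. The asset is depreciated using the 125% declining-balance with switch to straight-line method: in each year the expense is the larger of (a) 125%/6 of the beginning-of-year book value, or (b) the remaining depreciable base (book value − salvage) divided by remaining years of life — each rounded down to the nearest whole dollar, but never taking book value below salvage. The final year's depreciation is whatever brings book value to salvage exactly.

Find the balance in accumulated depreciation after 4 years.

Depreciable base = $37,378 − $1,600 = $35,778.
Year 1: DB = ⌊$37,378 × 125%/6⌋ = $7,787; SL = ⌊$35,778/6⌋ = $5,963 → take DB $7,787. Book value $29,591.
Year 2: DB = ⌊$29,591 × 125%/6⌋ = $6,164; SL = ⌊$27,991/5⌋ = $5,598 → take DB $6,164. Book value $23,427.
Year 3: DB = ⌊$23,427 × 125%/6⌋ = $4,880; SL = ⌊$21,827/4⌋ = $5,456 → take SL $5,456. Book value $17,971.
Year 4: DB = ⌊$17,971 × 125%/6⌋ = $3,743; SL = ⌊$16,371/3⌋ = $5,457 → take SL $5,457. Book value $12,514.
Accumulated through year 4 = $37,378 − $12,514 = $24,864.

$24,864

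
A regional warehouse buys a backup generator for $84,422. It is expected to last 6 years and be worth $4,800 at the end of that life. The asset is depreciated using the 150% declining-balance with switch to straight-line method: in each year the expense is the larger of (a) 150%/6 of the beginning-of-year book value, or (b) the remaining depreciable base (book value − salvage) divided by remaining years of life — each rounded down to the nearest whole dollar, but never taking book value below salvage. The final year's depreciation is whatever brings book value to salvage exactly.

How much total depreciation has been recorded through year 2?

Depreciable base = $84,422 − $4,800 = $79,622.
Year 1: DB = ⌊$84,422 × 150%/6⌋ = $21,105; SL = ⌊$79,622/6⌋ = $13,270 → take DB $21,105. Book value $63,317.
Year 2: DB = ⌊$63,317 × 150%/6⌋ = $15,829; SL = ⌊$58,517/5⌋ = $11,703 → take DB $15,829. Book value $47,488.
Accumulated through year 2 = $84,422 − $47,488 = $36,934.

$36,934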